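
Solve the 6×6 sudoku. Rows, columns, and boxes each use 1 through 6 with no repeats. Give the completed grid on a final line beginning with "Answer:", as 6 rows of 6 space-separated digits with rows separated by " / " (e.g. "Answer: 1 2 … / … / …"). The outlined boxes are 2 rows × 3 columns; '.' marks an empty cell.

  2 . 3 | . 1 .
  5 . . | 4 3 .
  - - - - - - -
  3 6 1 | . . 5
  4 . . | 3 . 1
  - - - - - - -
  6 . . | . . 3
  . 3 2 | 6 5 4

Step 1. [r5c5∈{2}] nothing but 2 survives at r5c5, so r5c5=2.
Step 2. [r4c3∈{5}] r4c3 is down to just 5 ⇒ r4c3=5.
Step 3. [r5c2∈{1,4,5}] row 5 places 5 nowhere but r5c2, so r5c2=5.
Step 4. [r2c6∈{2,6}] in row 2, 2 fits only at r2c6 ⇒ r2c6=2.
Step 5. [r1c4∈{5}] only 5 remains possible at r1c4. So r1c4=5.
Step 6. [r3c5∈{4}] only 4 remains possible at r3c5, so r3c5=4.
Step 7. [r6c1∈{1}] only 1 remains possible at r6c1, so r6c1=1.
Step 8. [r1c6∈{6}] nothing but 6 survives at r1c6. So r1c6=6.
Step 9. [r5c3∈{4}] r5c3 has the single candidate 4, so r5c3=4.
Step 10. [r4c2∈{2}] nothing but 2 survives at r4c2. So r4c2=2.
Step 11. [r2c2∈{1}] nothing but 1 survives at r2c2, so r2c2=1.
Step 12. [r4c5∈{6}] r4c5 is down to just 6. So r4c5=6.
Step 13. [r2c3∈{6}] r2c3 is down to just 6, so r2c3=6.
Step 14. [r3c4∈{2}] r3c4's peers cover all but 2 ⇒ r3c4=2.
Step 15. [r5c4∈{1}] r5c4 is down to just 1. So r5c4=1.
Step 16. [r1c2∈{4}] r1c2's peers cover all but 4. So r1c2=4.

Answer: 2 4 3 5 1 6 / 5 1 6 4 3 2 / 3 6 1 2 4 5 / 4 2 5 3 6 1 / 6 5 4 1 2 3 / 1 3 2 6 5 4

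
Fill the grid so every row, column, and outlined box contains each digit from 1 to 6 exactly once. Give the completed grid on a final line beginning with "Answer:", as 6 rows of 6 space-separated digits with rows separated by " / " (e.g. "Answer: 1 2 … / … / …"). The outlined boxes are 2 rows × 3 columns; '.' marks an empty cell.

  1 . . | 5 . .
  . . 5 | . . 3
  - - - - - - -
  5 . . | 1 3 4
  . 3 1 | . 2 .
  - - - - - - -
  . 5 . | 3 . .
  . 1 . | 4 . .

Step 1. [r2c4∈{2,6}] in col 4, 2 fits only at r2c4. So r2c4=2.
Step 2. [r1c6∈{6}] r1c6's peers cover all but 6. So r1c6=6.
Step 3. [r1c3∈{2,3,4}] 3 has one home in row 1: r1c3, so r1c3=3.
Step 4. [r4c1∈{4,6}] in row 4, 4 fits only at r4c1. So r4c1=4.
Step 5. [r2c1∈{6}] only 6 remains possible at r2c1 ⇒ r2c1=6.
Step 6. [r5c1∈{2}] r5c1 has the single candidate 2. So r5c1=2.
Step 7. [r6c3∈{6}] r6c3 is down to just 6 ⇒ r6c3=6.
Step 8. [r1c2∈{2,4}] 2 has one home in row 1: r1c2. So r1c2=2.
Step 9. [r2c5∈{1,4}] across row 2, 1 lands solely at r2c5 ⇒ r2c5=1.
Step 10. [r6c6∈{2,5}] in row 6, 2 fits only at r6c6 ⇒ r6c6=2.
Step 11. [r4c6∈{5}] r4c6's peers cover all but 5. So r4c6=5.
Step 12. [r5c6∈{1}] r5c6's peers cover all but 1, so r5c6=1.
Step 13. [r3c2∈{6}] r3c2's peers cover all but 6, so r3c2=6.
Step 14. [r3c3∈{2}] r3c3 has the single candidate 2 ⇒ r3c3=2.
Step 15. [r5c5∈{6}] r5c5 has the single candidate 6 ⇒ r5c5=6.
Step 16. [r5c3∈{4}] r5c3's peers cover all but 4. So r5c3=4.
Step 17. [r1c5∈{4}] r1c5 has the single candidate 4, so r1c5=4.
Step 18. [r6c1∈{3}] nothing but 3 survives at r6c1, so r6c1=3.
Step 19. [r6c5∈{5}] nothing but 5 survives at r6c5 ⇒ r6c5=5.
Step 20. [r2c2∈{4}] only 4 remains possible at r2c2, so r2c2=4.
Step 21. [r4c4∈{6}] r4c4 is down to just 6 ⇒ r4c4=6.

Answer: 1 2 3 5 4 6 / 6 4 5 2 1 3 / 5 6 2 1 3 4 / 4 3 1 6 2 5 / 2 5 4 3 6 1 / 3 1 6 4 5 2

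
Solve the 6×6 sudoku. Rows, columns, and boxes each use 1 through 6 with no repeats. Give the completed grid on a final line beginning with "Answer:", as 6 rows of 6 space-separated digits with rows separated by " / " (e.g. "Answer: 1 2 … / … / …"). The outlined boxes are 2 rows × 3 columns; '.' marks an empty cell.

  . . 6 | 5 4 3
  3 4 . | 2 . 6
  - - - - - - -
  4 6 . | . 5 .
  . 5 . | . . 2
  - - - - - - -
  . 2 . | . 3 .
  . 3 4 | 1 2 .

Step 1. [r4c1∈{1}] r4c1's peers cover all but 1 ⇒ r4c1=1.
Step 2. [r4c4∈{3,4,6}] 4 has one home in row 4: r4c4, so r4c4=4.
Step 3. [r5c3∈{1,5}] row 5 places 1 nowhere but r5c3, so r5c3=1.
Step 4. [r6c1∈{5,6}] row 6 places 6 nowhere but r6c1. So r6c1=6.
Step 5. [r6c6∈{5}] r6c6 has the single candidate 5 ⇒ r6c6=5.
Step 6. [r3c4∈{3}] nothing but 3 survives at r3c4. So r3c4=3.
Step 7. [r4c5∈{6}] only 6 remains possible at r4c5. So r4c5=6.
Step 8. [r5c1∈{5}] r5c1 has the single candidate 5. So r5c1=5.
Step 9. [r3c6∈{1}] r3c6 is down to just 1, so r3c6=1.
Step 10. [r3c3∈{2}] r3c3's peers cover all but 2 ⇒ r3c3=2.
Step 11. [r1c1∈{2}] r1c1 is down to just 2, so r1c1=2.
Step 12. [r5c4∈{6}] nothing but 6 survives at r5c4. So r5c4=6.
Step 13. [r1c2∈{1}] nothing but 1 survives at r1c2, so r1c2=1.
Step 14. [r2c3∈{5}] only 5 remains possible at r2c3 ⇒ r2c3=5.
Step 15. [r2c5∈{1}] only 1 remains possible at r2c5. So r2c5=1.
Step 16. [r5c6∈{4}] only 4 remains possible at r5c6 ⇒ r5c6=4.
Step 17. [r4c3∈{3}] r4c3 is down to just 3 ⇒ r4c3=3.

Answer: 2 1 6 5 4 3 / 3 4 5 2 1 6 / 4 6 2 3 5 1 / 1 5 3 4 6 2 / 5 2 1 6 3 4 / 6 3 4 1 2 5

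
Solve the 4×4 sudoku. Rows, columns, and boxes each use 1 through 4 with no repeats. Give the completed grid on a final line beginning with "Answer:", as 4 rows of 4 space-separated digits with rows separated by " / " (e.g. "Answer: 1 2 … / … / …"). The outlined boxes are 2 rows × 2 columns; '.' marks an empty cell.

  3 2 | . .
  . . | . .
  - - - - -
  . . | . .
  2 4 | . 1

Step 1. [r1c4∈{4}] nothing but 4 survives at r1c4. So r1c4=4.
Step 2. [r3c2∈{1,3}] r3c2 is the only open cell in col 2 admitting 3 ⇒ r3c2=3.
Step 3. [r3c4∈{2}] r3c4 has the single candidate 2. So r3c4=2.
Step 4. [r2c3∈{1,2,3}] r2c3 is the only open cell in row 2 admitting 2 ⇒ r2c3=2.
Step 5. [r2c1∈{1,4}] in row 2, 4 fits only at r2c1, so r2c1=4.
Step 6. [r1c3∈{1}] r1c3 is down to just 1, so r1c3=1.
Step 7. [r4c3∈{3}] r4c3 is down to just 3 ⇒ r4c3=3.
Step 8. [r3c3∈{4}] r3c3 is down to just 4, so r3c3=4.
Step 9. [r2c4∈{3}] r2c4 is down to just 3 ⇒ r2c4=3.
Step 10. [r2c2∈{1}] r2c2 has the single candidate 1 ⇒ r2c2=1.
Step 11. [r3c1∈{1}] nothing but 1 survives at r3c1, so r3c1=1.

Answer: 3 2 1 4 / 4 1 2 3 / 1 3 4 2 / 2 4 3 1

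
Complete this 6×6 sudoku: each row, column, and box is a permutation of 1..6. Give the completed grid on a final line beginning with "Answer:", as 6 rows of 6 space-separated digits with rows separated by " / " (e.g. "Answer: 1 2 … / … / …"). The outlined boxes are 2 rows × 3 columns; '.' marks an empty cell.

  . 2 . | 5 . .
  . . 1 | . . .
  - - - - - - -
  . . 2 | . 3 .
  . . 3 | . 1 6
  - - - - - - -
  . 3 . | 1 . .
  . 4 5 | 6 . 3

Step 1. [r1c3∈{4,6}] across col 3, 4 lands solely at r1c3 ⇒ r1c3=4.
Step 2. [r6c5∈{2}] r6c5 is down to just 2. So r6c5=2.
Step 3. [r3c4∈{4}] r3c4 has the single candidate 4. So r3c4=4.
Step 4. [r4c2∈{5}] r4c2 has the single candidate 5. So r4c2=5.
Step 5. [r2c2∈{6}] r2c2 is down to just 6 ⇒ r2c2=6.
Step 6. [r2c4∈{2,3}] col 4 places 3 nowhere but r2c4, so r2c4=3.
Step 7. [r2c5∈{4}] only 4 remains possible at r2c5, so r2c5=4.
Step 8. [r3c1∈{1,6}] row 3 places 6 nowhere but r3c1. So r3c1=6.
Step 9. [r3c6∈{5}] nothing but 5 survives at r3c6, so r3c6=5.
Step 10. [r4c1∈{4}] r4c1's peers cover all but 4. So r4c1=4.
Step 11. [r5c5∈{5}] r5c5 is down to just 5, so r5c5=5.
Step 12. [r4c4∈{2}] r4c4's peers cover all but 2. So r4c4=2.
Step 13. [r2c1∈{5}] r2c1 has the single candidate 5, so r2c1=5.
Step 14. [r5c6∈{4}] r5c6 has the single candidate 4, so r5c6=4.
Step 15. [r1c5∈{6}] r1c5's peers cover all but 6. So r1c5=6.
Step 16. [r5c3∈{6}] only 6 remains possible at r5c3, so r5c3=6.
Step 17. [r3c2∈{1}] nothing but 1 survives at r3c2 ⇒ r3c2=1.
Step 18. [r6c1∈{1}] r6c1 is down to just 1. So r6c1=1.
Step 19. [r1c6∈{1}] nothing but 1 survives at r1c6, so r1c6=1.
Step 20. [r2c6∈{2}] r2c6 has the single candidate 2. So r2c6=2.
Step 21. [r1c1∈{3}] only 3 remains possible at r1c1, so r1c1=3.
Step 22. [r5c1∈{2}] only 2 remains possible at r5c1 ⇒ r5c1=2.

Answer: 3 2 4 5 6 1 / 5 6 1 3 4 2 / 6 1 2 4 3 5 / 4 5 3 2 1 6 / 2 3 6 1 5 4 / 1 4 5 6 2 3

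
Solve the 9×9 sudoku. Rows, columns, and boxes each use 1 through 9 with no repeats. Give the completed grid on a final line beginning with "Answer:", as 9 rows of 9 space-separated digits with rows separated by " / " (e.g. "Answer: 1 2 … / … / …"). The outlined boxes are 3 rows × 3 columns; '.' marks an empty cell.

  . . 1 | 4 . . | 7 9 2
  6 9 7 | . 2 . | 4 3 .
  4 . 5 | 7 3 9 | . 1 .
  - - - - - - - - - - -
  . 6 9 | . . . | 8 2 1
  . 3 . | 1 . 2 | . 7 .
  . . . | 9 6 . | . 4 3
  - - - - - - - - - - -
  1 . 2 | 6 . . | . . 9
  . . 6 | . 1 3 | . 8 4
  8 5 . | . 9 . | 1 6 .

Step 1. [r6c7∈{5}] only 5 remains possible at r6c7. So r6c7=5.
Step 2. [r2c4∈{5,8}] col 4 places 8 nowhere but r2c4, so r2c4=8.
Step 3. [r1c5∈{5}] r1c5 is down to just 5. So r1c5=5.
Step 4. [r7c2∈{4,7}] in col 2, 4 fits only at r7c2, so r7c2=4.
Step 5. [r6c3∈{8}] r6c3's peers cover all but 8. So r6c3=8.
Step 6. [r6c6∈{7}] only 7 remains possible at r6c6 ⇒ r6c6=7.
Step 7. [r8c4∈{2,5}] r8c4 is the only open cell in row 8 admitting 5. So r8c4=5.
Step 8. [r5c9∈{6}] r5c9 has the single candidate 6, so r5c9=6.
Step 9. [r4c5∈{4}] r4c5 has the single candidate 4. So r4c5=4.
Step 10. [r4c1∈{5,7}] in row 4, 7 fits only at r4c1. So r4c1=7.
Step 11. [r3c2∈{2,8}] r3c2 is the only open cell in row 3 admitting 2. So r3c2=2.
Step 12. [r7c6∈{8}] nothing but 8 survives at r7c6, so r7c6=8.
Step 13. [r7c7∈{3}] only 3 remains possible at r7c7. So r7c7=3.
Step 14. [r9c9∈{7}] only 7 remains possible at r9c9, so r9c9=7.
Step 15. [r9c6∈{4}] nothing but 4 survives at r9c6. So r9c6=4.
Step 16. [r3c9∈{8}] r3c9 is down to just 8, so r3c9=8.
Step 17. [r8c2∈{7}] r8c2's peers cover all but 7, so r8c2=7.
Step 18. [r2c6∈{1}] r2c6 is down to just 1 ⇒ r2c6=1.
Step 19. [r5c3∈{4}] r5c3 has the single candidate 4, so r5c3=4.
Step 20. [r9c3∈{3}] only 3 remains possible at r9c3 ⇒ r9c3=3.
Step 21. [r6c1∈{2}] r6c1's peers cover all but 2. So r6c1=2.
Step 22. [r3c7∈{6}] only 6 remains possible at r3c7. So r3c7=6.
Step 23. [r1c6∈{6}] nothing but 6 survives at r1c6. So r1c6=6.
Step 24. [r2c9∈{5}] r2c9 is down to just 5. So r2c9=5.
Step 25. [r7c5∈{7}] only 7 remains possible at r7c5. So r7c5=7.
Step 26. [r5c7∈{9}] only 9 remains possible at r5c7. So r5c7=9.
Step 27. [r8c7∈{2}] r8c7 is down to just 2. So r8c7=2.
Step 28. [r5c5∈{8}] r5c5 has the single candidate 8 ⇒ r5c5=8.
Step 29. [r1c2∈{8}] nothing but 8 survives at r1c2, so r1c2=8.
Step 30. [r4c4∈{3}] r4c4 has the single candidate 3. So r4c4=3.
Step 31. [r4c6∈{5}] r4c6 has the single candidate 5, so r4c6=5.
Step 32. [r5c1∈{5}] only 5 remains possible at r5c1 ⇒ r5c1=5.
Step 33. [r8c1∈{9}] r8c1 has the single candidate 9 ⇒ r8c1=9.
Step 34. [r9c4∈{2}] r9c4 has the single candidate 2, so r9c4=2.
Step 35. [r7c8∈{5}] r7c8 has the single candidate 5, so r7c8=5.
Step 36. [r6c2∈{1}] r6c2's peers cover all but 1. So r6c2=1.
Step 37. [r1c1∈{3}] nothing but 3 survives at r1c1. So r1c1=3.

Answer: 3 8 1 4 5 6 7 9 2 / 6 9 7 8 2 1 4 3 5 / 4 2 5 7 3 9 6 1 8 / 7 6 9 3 4 5 8 2 1 / 5 3 4 1 8 2 9 7 6 / 2 1 8 9 6 7 5 4 3 / 1 4 2 6 7 8 3 5 9 / 9 7 6 5 1 3 2 8 4 / 8 5 3 2 9 4 1 6 7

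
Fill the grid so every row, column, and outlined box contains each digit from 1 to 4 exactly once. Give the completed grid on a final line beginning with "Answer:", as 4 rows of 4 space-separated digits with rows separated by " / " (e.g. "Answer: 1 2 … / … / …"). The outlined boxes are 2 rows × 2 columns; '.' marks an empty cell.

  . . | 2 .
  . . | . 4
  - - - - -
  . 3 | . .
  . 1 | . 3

Step 1. [r4c1∈{2,4}] across row 4, 2 lands solely at r4c1 ⇒ r4c1=2.
Step 2. [r1c4∈{1}] r1c4 has the single candidate 1. So r1c4=1.
Step 3. [r1c1∈{3,4}] in row 1, 3 fits only at r1c1 ⇒ r1c1=3.
Step 4. [r4c3∈{4}] r4c3 is down to just 4, so r4c3=4.
Step 5. [r3c4∈{2}] r3c4 has the single candidate 2 ⇒ r3c4=2.
Step 6. [r3c3∈{1}] only 1 remains possible at r3c3, so r3c3=1.
Step 7. [r3c1∈{4}] r3c1 has the single candidate 4. So r3c1=4.
Step 8. [r1c2∈{4}] nothing but 4 survives at r1c2, so r1c2=4.
Step 9. [r2c3∈{3}] r2c3 has the single candidate 3. So r2c3=3.
Step 10. [r2c2∈{2}] r2c2's peers cover all but 2. So r2c2=2.
Step 11. [r2c1∈{1}] r2c1's peers cover all but 1. So r2c1=1.

Answer: 3 4 2 1 / 1 2 3 4 / 4 3 1 2 / 2 1 4 3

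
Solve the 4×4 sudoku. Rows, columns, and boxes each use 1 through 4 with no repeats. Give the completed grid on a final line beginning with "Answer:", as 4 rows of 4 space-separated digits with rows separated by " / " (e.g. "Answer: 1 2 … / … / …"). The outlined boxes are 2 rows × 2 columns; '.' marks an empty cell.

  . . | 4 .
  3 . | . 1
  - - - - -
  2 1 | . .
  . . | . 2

Step 1. [r2c2∈{2,4}] in row 2, 4 fits only at r2c2 ⇒ r2c2=4.
Step 2. [r3c3∈{3}] nothing but 3 survives at r3c3 ⇒ r3c3=3.
Step 3. [r1c2∈{2}] nothing but 2 survives at r1c2, so r1c2=2.
Step 4. [r4c1∈{4}] r4c1's peers cover all but 4, so r4c1=4.
Step 5. [r1c1∈{1}] only 1 remains possible at r1c1. So r1c1=1.
Step 6. [r3c4∈{4}] only 4 remains possible at r3c4. So r3c4=4.
Step 7. [r2c3∈{2}] r2c3's peers cover all but 2. So r2c3=2.
Step 8. [r4c3∈{1}] nothing but 1 survives at r4c3, so r4c3=1.
Step 9. [r4c2∈{3}] only 3 remains possible at r4c2 ⇒ r4c2=3.
Step 10. [r1c4∈{3}] r1c4 is down to just 3, so r1c4=3.

Answer: 1 2 4 3 / 3 4 2 1 / 2 1 3 4 / 4 3 1 2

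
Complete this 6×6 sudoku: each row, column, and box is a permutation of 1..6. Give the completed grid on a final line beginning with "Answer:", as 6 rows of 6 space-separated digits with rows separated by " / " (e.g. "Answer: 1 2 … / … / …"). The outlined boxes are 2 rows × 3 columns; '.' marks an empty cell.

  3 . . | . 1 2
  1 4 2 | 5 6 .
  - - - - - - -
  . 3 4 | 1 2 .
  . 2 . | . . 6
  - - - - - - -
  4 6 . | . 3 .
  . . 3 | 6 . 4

Step 1. [r6c5∈{5}] only 5 remains possible at r6c5 ⇒ r6c5=5.
Step 2. [r5c3∈{1,5}] across row 5, 5 lands solely at r5c3. So r5c3=5.
Step 3. [r4c1∈{5}] r4c1 is down to just 5 ⇒ r4c1=5.
Step 4. [r1c4∈{4}] only 4 remains possible at r1c4 ⇒ r1c4=4.
Step 5. [r4c3∈{1}] r4c3 has the single candidate 1. So r4c3=1.
Step 6. [r4c5∈{4}] r4c5 has the single candidate 4, so r4c5=4.
Step 7. [r5c6∈{1}] r5c6's peers cover all but 1 ⇒ r5c6=1.
Step 8. [r3c1∈{6}] r3c1 is down to just 6. So r3c1=6.
Step 9. [r6c2∈{1}] r6c2's peers cover all but 1, so r6c2=1.
Step 10. [r1c2∈{5}] only 5 remains possible at r1c2. So r1c2=5.
Step 11. [r1c3∈{6}] r1c3 is down to just 6. So r1c3=6.
Step 12. [r5c4∈{2}] nothing but 2 survives at r5c4. So r5c4=2.
Step 13. [r2c6∈{3}] r2c6's peers cover all but 3 ⇒ r2c6=3.
Step 14. [r3c6∈{5}] only 5 remains possible at r3c6. So r3c6=5.
Step 15. [r4c4∈{3}] r4c4's peers cover all but 3 ⇒ r4c4=3.
Step 16. [r6c1∈{2}] only 2 remains possible at r6c1. So r6c1=2.

Answer: 3 5 6 4 1 2 / 1 4 2 5 6 3 / 6 3 4 1 2 5 / 5 2 1 3 4 6 / 4 6 5 2 3 1 / 2 1 3 6 5 4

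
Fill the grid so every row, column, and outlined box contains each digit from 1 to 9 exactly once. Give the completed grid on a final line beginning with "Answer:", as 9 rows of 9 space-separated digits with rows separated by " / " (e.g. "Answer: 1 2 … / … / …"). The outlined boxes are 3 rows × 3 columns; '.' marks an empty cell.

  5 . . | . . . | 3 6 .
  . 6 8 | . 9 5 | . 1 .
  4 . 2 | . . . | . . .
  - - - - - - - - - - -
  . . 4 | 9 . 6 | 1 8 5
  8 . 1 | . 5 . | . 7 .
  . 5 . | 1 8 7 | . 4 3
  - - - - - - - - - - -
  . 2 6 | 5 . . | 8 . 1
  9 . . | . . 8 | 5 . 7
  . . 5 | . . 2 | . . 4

Step 1. [r8c3∈{3}] r8c3's peers cover all but 3. So r8c3=3.
Step 2. [r1c3∈{7,9}] r1c3 is the only open cell in col 3 admitting 7. So r1c3=7.
Step 3. [r9c7∈{6,9}] box 9 places 6 nowhere but r9c7, so r9c7=6.
Step 4. [r7c1∈{7}] nothing but 7 survives at r7c1 ⇒ r7c1=7.
Step 5. [r2c9∈{2}] r2c9 has the single candidate 2. So r2c9=2.
Step 6. [r2c1∈{3}] r2c1's peers cover all but 3. So r2c1=3.
Step 7. [r9c8∈{3,9}] 9 has one home in row 9: r9c8 ⇒ r9c8=9.
Step 8. [r8c2∈{1,4}] r8c2 is the only open cell in col 2 admitting 4, so r8c2=4.
Step 9. [r8c5∈{1,6}] 1 has one home in row 8: r8c5 ⇒ r8c5=1.
Step 10. [r3c5∈{3,6,7}] col 5 places 6 nowhere but r3c5, so r3c5=6.
Step 11. [r7c6∈{3,4,9}] in row 7, 9 fits only at r7c6, so r7c6=9.
Step 12. [r7c5∈{3,4}] across row 7, 4 lands solely at r7c5 ⇒ r7c5=4.
Step 13. [r4c1∈{2}] nothing but 2 survives at r4c1. So r4c1=2.
Step 14. [r5c4∈{2,3,4}] box 5 places 2 nowhere but r5c4. So r5c4=2.
Step 15. [r5c7∈{9}] r5c7 has the single candidate 9 ⇒ r5c7=9.
Step 16. [r4c5∈{3}] r4c5 is down to just 3, so r4c5=3.
Step 17. [r2c7∈{4,7}] across col 7, 4 lands solely at r2c7. So r2c7=4.
Step 18. [r3c6∈{1,3}] in col 6, 3 fits only at r3c6 ⇒ r3c6=3.
Step 19. [r3c2∈{1,9}] row 3 places 1 nowhere but r3c2, so r3c2=1.
Step 20. [r3c9∈{8,9}] across row 3, 9 lands solely at r3c9, so r3c9=9.
Step 21. [r1c4∈{4,8}] col 4 places 4 nowhere but r1c4. So r1c4=4.
Step 22. [r2c4∈{7}] nothing but 7 survives at r2c4. So r2c4=7.
Step 23. [r1c5∈{2}] only 2 remains possible at r1c5, so r1c5=2.
Step 24. [r3c7∈{7}] r3c7's peers cover all but 7, so r3c7=7.
Step 25. [r9c4∈{3}] r9c4 has the single candidate 3. So r9c4=3.
Step 26. [r5c6∈{4}] only 4 remains possible at r5c6 ⇒ r5c6=4.
Step 27. [r1c2∈{9}] nothing but 9 survives at r1c2. So r1c2=9.
Step 28. [r6c3∈{9}] r6c3 is down to just 9, so r6c3=9.
Step 29. [r5c2∈{3}] r5c2 has the single candidate 3. So r5c2=3.
Step 30. [r9c1∈{1}] only 1 remains possible at r9c1 ⇒ r9c1=1.
Step 31. [r7c8∈{3}] nothing but 3 survives at r7c8 ⇒ r7c8=3.
Step 32. [r8c8∈{2}] only 2 remains possible at r8c8 ⇒ r8c8=2.
Step 33. [r9c5∈{7}] r9c5's peers cover all but 7, so r9c5=7.
Step 34. [r6c1∈{6}] r6c1 has the single candidate 6. So r6c1=6.
Step 35. [r1c6∈{1}] r1c6 is down to just 1, so r1c6=1.
Step 36. [r9c2∈{8}] only 8 remains possible at r9c2 ⇒ r9c2=8.
Step 37. [r3c4∈{8}] nothing but 8 survives at r3c4. So r3c4=8.
Step 38. [r4c2∈{7}] r4c2 is down to just 7, so r4c2=7.
Step 39. [r6c7∈{2}] r6c7's peers cover all but 2, so r6c7=2.
Step 40. [r3c8∈{5}] r3c8 is down to just 5. So r3c8=5.
Step 41. [r1c9∈{8}] nothing but 8 survives at r1c9 ⇒ r1c9=8.
Step 42. [r5c9∈{6}] nothing but 6 survives at r5c9, so r5c9=6.
Step 43. [r8c4∈{6}] r8c4's peers cover all but 6, so r8c4=6.

Answer: 5 9 7 4 2 1 3 6 8 / 3 6 8 7 9 5 4 1 2 / 4 1 2 8 6 3 7 5 9 / 2 7 4 9 3 6 1 8 5 / 8 3 1 2 5 4 9 7 6 / 6 5 9 1 8 7 2 4 3 / 7 2 6 5 4 9 8 3 1 / 9 4 3 6 1 8 5 2 7 / 1 8 5 3 7 2 6 9 4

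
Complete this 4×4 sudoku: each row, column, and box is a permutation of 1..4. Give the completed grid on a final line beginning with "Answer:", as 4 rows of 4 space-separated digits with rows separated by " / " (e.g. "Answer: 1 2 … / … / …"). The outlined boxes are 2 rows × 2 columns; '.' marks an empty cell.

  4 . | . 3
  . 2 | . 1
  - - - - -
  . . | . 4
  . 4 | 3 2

Step 1. [r4c1∈{1}] only 1 remains possible at r4c1 ⇒ r4c1=1.
Step 2. [r2c1∈{3}] r2c1 has the single candidate 3. So r2c1=3.
Step 3. [r3c2∈{3}] nothing but 3 survives at r3c2 ⇒ r3c2=3.
Step 4. [r3c1∈{2}] r3c1 is down to just 2. So r3c1=2.
Step 5. [r3c3∈{1}] r3c3 has the single candidate 1. So r3c3=1.
Step 6. [r2c3∈{4}] r2c3 has the single candidate 4 ⇒ r2c3=4.
Step 7. [r1c3∈{2}] r1c3 has the single candidate 2. So r1c3=2.
Step 8. [r1c2∈{1}] only 1 remains possible at r1c2 ⇒ r1c2=1.

Answer: 4 1 2 3 / 3 2 4 1 / 2 3 1 4 / 1 4 3 2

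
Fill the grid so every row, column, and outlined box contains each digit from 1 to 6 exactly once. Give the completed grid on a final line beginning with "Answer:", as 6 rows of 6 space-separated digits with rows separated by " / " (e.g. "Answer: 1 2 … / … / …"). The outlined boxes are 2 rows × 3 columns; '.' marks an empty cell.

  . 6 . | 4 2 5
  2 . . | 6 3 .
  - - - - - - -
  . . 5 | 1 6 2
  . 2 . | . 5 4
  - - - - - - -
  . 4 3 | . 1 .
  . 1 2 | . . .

Step 1. [r1c3∈{1}] r1c3 is down to just 1 ⇒ r1c3=1.
Step 2. [r4c1∈{1,3,6}] across row 4, 1 lands solely at r4c1, so r4c1=1.
Step 3. [r6c6∈{3,6}] 3 has one home in col 6: r6c6, so r6c6=3.
Step 4. [r6c4∈{5}] r6c4's peers cover all but 5. So r6c4=5.
Step 5. [r5c6∈{6}] r5c6 is down to just 6 ⇒ r5c6=6.
Step 6. [r1c1∈{3}] nothing but 3 survives at r1c1, so r1c1=3.
Step 7. [r4c4∈{3}] nothing but 3 survives at r4c4. So r4c4=3.
Step 8. [r2c6∈{1}] r2c6 is down to just 1, so r2c6=1.
Step 9. [r3c1∈{4}] r3c1's peers cover all but 4 ⇒ r3c1=4.
Step 10. [r3c2∈{3}] only 3 remains possible at r3c2. So r3c2=3.
Step 11. [r6c1∈{6}] r6c1 is down to just 6. So r6c1=6.
Step 12. [r5c4∈{2}] only 2 remains possible at r5c4, so r5c4=2.
Step 13. [r4c3∈{6}] nothing but 6 survives at r4c3, so r4c3=6.
Step 14. [r2c3∈{4}] r2c3 has the single candidate 4. So r2c3=4.
Step 15. [r5c1∈{5}] nothing but 5 survives at r5c1. So r5c1=5.
Step 16. [r6c5∈{4}] nothing but 4 survives at r6c5 ⇒ r6c5=4.
Step 17. [r2c2∈{5}] r2c2's peers cover all but 5, so r2c2=5.

Answer: 3 6 1 4 2 5 / 2 5 4 6 3 1 / 4 3 5 1 6 2 / 1 2 6 3 5 4 / 5 4 3 2 1 6 / 6 1 2 5 4 3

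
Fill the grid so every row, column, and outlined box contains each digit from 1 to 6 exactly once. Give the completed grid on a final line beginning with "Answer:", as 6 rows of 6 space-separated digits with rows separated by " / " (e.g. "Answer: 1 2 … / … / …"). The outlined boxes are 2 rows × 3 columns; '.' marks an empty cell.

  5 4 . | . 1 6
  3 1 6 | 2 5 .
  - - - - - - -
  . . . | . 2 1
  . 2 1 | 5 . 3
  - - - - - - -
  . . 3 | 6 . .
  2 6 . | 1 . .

Step 1. [r5c5∈{4}] nothing but 4 survives at r5c5, so r5c5=4.
Step 2. [r5c2∈{5}] only 5 remains possible at r5c2, so r5c2=5.
Step 3. [r4c1∈{4,6}] 4 has one home in row 4: r4c1. So r4c1=4.
Step 4. [r5c1∈{1}] r5c1 is down to just 1. So r5c1=1.
Step 5. [r3c4∈{4}] only 4 remains possible at r3c4, so r3c4=4.
Step 6. [r3c1∈{6}] only 6 remains possible at r3c1, so r3c1=6.
Step 7. [r5c6∈{2}] r5c6 has the single candidate 2 ⇒ r5c6=2.
Step 8. [r6c3∈{4}] nothing but 4 survives at r6c3 ⇒ r6c3=4.
Step 9. [r3c2∈{3}] r3c2's peers cover all but 3 ⇒ r3c2=3.
Step 10. [r1c4∈{3}] r1c4's peers cover all but 3 ⇒ r1c4=3.
Step 11. [r3c3∈{5}] r3c3 is down to just 5. So r3c3=5.
Step 12. [r4c5∈{6}] r4c5 has the single candidate 6 ⇒ r4c5=6.
Step 13. [r6c5∈{3}] r6c5 has the single candidate 3. So r6c5=3.
Step 14. [r6c6∈{5}] r6c6 has the single candidate 5, so r6c6=5.
Step 15. [r1c3∈{2}] only 2 remains possible at r1c3, so r1c3=2.
Step 16. [r2c6∈{4}] r2c6's peers cover all but 4 ⇒ r2c6=4.

Answer: 5 4 2 3 1 6 / 3 1 6 2 5 4 / 6 3 5 4 2 1 / 4 2 1 5 6 3 / 1 5 3 6 4 2 / 2 6 4 1 3 5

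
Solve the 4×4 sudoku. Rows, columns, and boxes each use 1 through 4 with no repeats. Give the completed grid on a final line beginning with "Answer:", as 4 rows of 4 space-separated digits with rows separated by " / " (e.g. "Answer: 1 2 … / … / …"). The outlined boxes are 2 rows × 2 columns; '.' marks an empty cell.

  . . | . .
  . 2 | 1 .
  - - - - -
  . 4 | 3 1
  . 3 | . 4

Step 1. [r4c1∈{1,2}] 1 has one home in row 4: r4c1. So r4c1=1.
Step 2. [r1c3∈{2,4}] col 3 places 4 nowhere but r1c3 ⇒ r1c3=4.
Step 3. [r1c1∈{3}] only 3 remains possible at r1c1, so r1c1=3.
Step 4. [r2c1∈{4}] only 4 remains possible at r2c1 ⇒ r2c1=4.
Step 5. [r3c1∈{2}] r3c1 is down to just 2 ⇒ r3c1=2.
Step 6. [r4c3∈{2}] r4c3's peers cover all but 2, so r4c3=2.
Step 7. [r2c4∈{3}] r2c4 is down to just 3. So r2c4=3.
Step 8. [r1c4∈{2}] r1c4's peers cover all but 2. So r1c4=2.
Step 9. [r1c2∈{1}] r1c2 has the single candidate 1 ⇒ r1c2=1.

Answer: 3 1 4 2 / 4 2 1 3 / 2 4 3 1 / 1 3 2 4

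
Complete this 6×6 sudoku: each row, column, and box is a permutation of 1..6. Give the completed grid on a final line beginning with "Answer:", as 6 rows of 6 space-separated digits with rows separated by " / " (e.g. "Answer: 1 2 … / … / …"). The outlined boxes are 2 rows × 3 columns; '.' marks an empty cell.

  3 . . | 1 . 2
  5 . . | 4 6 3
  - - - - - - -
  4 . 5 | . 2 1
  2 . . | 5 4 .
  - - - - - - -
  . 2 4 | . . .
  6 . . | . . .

Step 1. [r4c6∈{6}] r4c6 is down to just 6 ⇒ r4c6=6.
Step 2. [r6c2∈{1,3,5}] 5 has one home in col 2: r6c2 ⇒ r6c2=5.
Step 3. [r6c3∈{1,3}] across box 5, 3 lands solely at r6c3, so r6c3=3.
Step 4. [r5c5∈{1,3,5}] col 5 places 3 nowhere but r5c5 ⇒ r5c5=3.
Step 5. [r4c3∈{1}] only 1 remains possible at r4c3, so r4c3=1.
Step 6. [r3c2∈{3,6}] r3c2 is the only open cell in row 3 admitting 6. So r3c2=6.
Step 7. [r5c6∈{5}] r5c6 is down to just 5. So r5c6=5.
Step 8. [r2c2∈{1}] r2c2 is down to just 1 ⇒ r2c2=1.
Step 9. [r4c2∈{3}] only 3 remains possible at r4c2. So r4c2=3.
Step 10. [r6c6∈{4}] only 4 remains possible at r6c6 ⇒ r6c6=4.
Step 11. [r5c4∈{6}] r5c4 is down to just 6 ⇒ r5c4=6.
Step 12. [r1c2∈{4}] r1c2 is down to just 4, so r1c2=4.
Step 13. [r6c4∈{2}] r6c4 has the single candidate 2 ⇒ r6c4=2.
Step 14. [r1c5∈{5}] nothing but 5 survives at r1c5 ⇒ r1c5=5.
Step 15. [r6c5∈{1}] r6c5 is down to just 1, so r6c5=1.
Step 16. [r1c3∈{6}] only 6 remains possible at r1c3. So r1c3=6.
Step 17. [r2c3∈{2}] nothing but 2 survives at r2c3. So r2c3=2.
Step 18. [r3c4∈{3}] r3c4 has the single candidate 3. So r3c4=3.
Step 19. [r5c1∈{1}] r5c1's peers cover all but 1 ⇒ r5c1=1.

Answer: 3 4 6 1 5 2 / 5 1 2 4 6 3 / 4 6 5 3 2 1 / 2 3 1 5 4 6 / 1 2 4 6 3 5 / 6 5 3 2 1 4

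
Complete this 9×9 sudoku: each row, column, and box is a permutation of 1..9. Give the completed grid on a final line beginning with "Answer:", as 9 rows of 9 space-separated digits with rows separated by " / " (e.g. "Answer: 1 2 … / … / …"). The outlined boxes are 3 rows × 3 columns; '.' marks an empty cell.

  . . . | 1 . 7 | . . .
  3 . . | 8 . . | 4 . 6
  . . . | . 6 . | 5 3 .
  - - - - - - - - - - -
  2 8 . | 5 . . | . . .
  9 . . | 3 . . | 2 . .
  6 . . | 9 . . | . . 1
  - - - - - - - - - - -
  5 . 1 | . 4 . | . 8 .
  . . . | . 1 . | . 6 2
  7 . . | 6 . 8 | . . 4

Step 1. [r5c2∈{1,4,5,7}] in box 4, 1 fits only at r5c2. So r5c2=1.
Step 2. [r4c5∈{7}] nothing but 7 survives at r4c5, so r4c5=7.
Step 3. [r1c3∈{2,4,5,6,8,9}] 6 has one home in col 3: r1c3. So r1c3=6.
Step 4. [r9c8∈{1,5,9}] 5 has one home in box 9: r9c8 ⇒ r9c8=5.
Step 5. [r3c4∈{2,4}] col 4 places 4 nowhere but r3c4. So r3c4=4.
Step 6. [r7c4∈{2,7}] in col 4, 2 fits only at r7c4. So r7c4=2.
Step 7. [r1c5∈{2,3,5,9}] across row 1, 3 lands solely at r1c5 ⇒ r1c5=3.
Step 8. [r9c5∈{9}] nothing but 9 survives at r9c5 ⇒ r9c5=9.
Step 9. [r1c2∈{2,4,5,9}] in row 1, 5 fits only at r1c2 ⇒ r1c2=5.
Step 10. [r6c3∈{3,4,5,7}] in row 6, 5 fits only at r6c3. So r6c3=5.
Step 11. [r7c6∈{3}] r7c6 is down to just 3. So r7c6=3.
Step 12. [r4c9∈{3,9}] 3 has one home in col 9: r4c9 ⇒ r4c9=3.
Step 13. [r4c3∈{4}] nothing but 4 survives at r4c3, so r4c3=4.
Step 14. [r5c3∈{7}] r5c3's peers cover all but 7. So r5c3=7.
Step 15. [r4c8∈{9}] r4c8's peers cover all but 9. So r4c8=9.
Step 16. [r8c2∈{3,4,9}] col 2 places 4 nowhere but r8c2, so r8c2=4.
Step 17. [r8c1∈{8}] r8c1's peers cover all but 8. So r8c1=8.
Step 18. [r3c3∈{2,8,9}] in col 3, 8 fits only at r3c3, so r3c3=8.
Step 19. [r2c8∈{1,2,7}] r2c8 is the only open cell in row 2 admitting 1 ⇒ r2c8=1.
Step 20. [r3c9∈{7,9}] across box 3, 7 lands solely at r3c9, so r3c9=7.
Step 21. [r7c9∈{9}] r7c9 is down to just 9 ⇒ r7c9=9.
Step 22. [r2c2∈{2,7,9}] row 2 places 7 nowhere but r2c2, so r2c2=7.
Step 23. [r3c2∈{2,9}] across col 2, 9 lands solely at r3c2 ⇒ r3c2=9.
Step 24. [r3c6∈{2}] r3c6 has the single candidate 2. So r3c6=2.
Step 25. [r7c7∈{7}] nothing but 7 survives at r7c7, so r7c7=7.
Step 26. [r6c7∈{8}] r6c7 has the single candidate 8. So r6c7=8.
Step 27. [r5c8∈{4}] r5c8 has the single candidate 4, so r5c8=4.
Step 28. [r8c7∈{3}] r8c7 is down to just 3. So r8c7=3.
Step 29. [r9c2∈{2,3}] col 2 places 2 nowhere but r9c2 ⇒ r9c2=2.
Step 30. [r5c6∈{6}] r5c6 is down to just 6. So r5c6=6.
Step 31. [r2c5∈{5}] only 5 remains possible at r2c5 ⇒ r2c5=5.
Step 32. [r4c6∈{1}] r4c6 has the single candidate 1, so r4c6=1.
Step 33. [r5c5∈{8}] nothing but 8 survives at r5c5 ⇒ r5c5=8.
Step 34. [r6c5∈{2}] r6c5 is down to just 2. So r6c5=2.
Step 35. [r1c8∈{2}] r1c8 has the single candidate 2 ⇒ r1c8=2.
Step 36. [r6c8∈{7}] r6c8 is down to just 7 ⇒ r6c8=7.
Step 37. [r3c1∈{1}] nothing but 1 survives at r3c1, so r3c1=1.
Step 38. [r2c3∈{2}] r2c3 is down to just 2, so r2c3=2.
Step 39. [r9c3∈{3}] r9c3's peers cover all but 3. So r9c3=3.
Step 40. [r9c7∈{1}] nothing but 1 survives at r9c7, so r9c7=1.
Step 41. [r8c4∈{7}] only 7 remains possible at r8c4 ⇒ r8c4=7.
Step 42. [r6c6∈{4}] r6c6 has the single candidate 4. So r6c6=4.
Step 43. [r2c6∈{9}] r2c6's peers cover all but 9, so r2c6=9.
Step 44. [r1c9∈{8}] r1c9 has the single candidate 8, so r1c9=8.
Step 45. [r1c7∈{9}] r1c7's peers cover all but 9. So r1c7=9.
Step 46. [r7c2∈{6}] only 6 remains possible at r7c2, so r7c2=6.
Step 47. [r1c1∈{4}] r1c1 is down to just 4 ⇒ r1c1=4.
Step 48. [r8c3∈{9}] r8c3 has the single candidate 9 ⇒ r8c3=9.
Step 49. [r6c2∈{3}] r6c2's peers cover all but 3 ⇒ r6c2=3.
Step 50. [r4c7∈{6}] only 6 remains possible at r4c7 ⇒ r4c7=6.
Step 51. [r8c6∈{5}] r8c6 is down to just 5. So r8c6=5.
Step 52. [r5c9∈{5}] r5c9 has the single candidate 5, so r5c9=5.

Answer: 4 5 6 1 3 7 9 2 8 / 3 7 2 8 5 9 4 1 6 / 1 9 8 4 6 2 5 3 7 / 2 8 4 5 7 1 6 9 3 / 9 1 7 3 8 6 2 4 5 / 6 3 5 9 2 4 8 7 1 / 5 6 1 2 4 3 7 8 9 / 8 4 9 7 1 5 3 6 2 / 7 2 3 6 9 8 1 5 4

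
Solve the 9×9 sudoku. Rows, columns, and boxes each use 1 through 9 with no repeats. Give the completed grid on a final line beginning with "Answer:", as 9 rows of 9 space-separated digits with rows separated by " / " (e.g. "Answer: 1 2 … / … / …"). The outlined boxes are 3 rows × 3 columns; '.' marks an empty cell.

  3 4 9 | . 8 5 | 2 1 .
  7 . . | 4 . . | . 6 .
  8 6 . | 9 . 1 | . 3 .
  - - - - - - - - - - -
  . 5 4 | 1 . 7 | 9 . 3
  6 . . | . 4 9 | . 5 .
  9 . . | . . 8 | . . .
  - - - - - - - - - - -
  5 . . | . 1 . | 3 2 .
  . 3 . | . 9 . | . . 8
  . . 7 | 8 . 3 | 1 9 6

Step 1. [r9c2∈{2}] r9c2 has the single candidate 2. So r9c2=2.
Step 2. [r1c9∈{7}] r1c9 has the single candidate 7, so r1c9=7.
Step 3. [r8c7∈{4,5,7}] r8c7 is the only open cell in box 9 admitting 5 ⇒ r8c7=5.
Step 4. [r7c9∈{4}] r7c9 is down to just 4. So r7c9=4.
Step 5. [r6c7∈{4,6,7}] r6c7 is the only open cell in col 7 admitting 6 ⇒ r6c7=6.
Step 6. [r7c6∈{6}] only 6 remains possible at r7c6. So r7c6=6.
Step 7. [r2c6∈{2}] r2c6's peers cover all but 2. So r2c6=2.
Step 8. [r6c4∈{2,3,5}] across col 4, 5 lands solely at r6c4 ⇒ r6c4=5.
Step 9. [r5c7∈{7,8}] across col 7, 7 lands solely at r5c7. So r5c7=7.
Step 10. [r5c4∈{2,3}] across col 4, 3 lands solely at r5c4, so r5c4=3.
Step 11. [r4c1∈{2}] only 2 remains possible at r4c1. So r4c1=2.
Step 12. [r2c2∈{1}] only 1 remains possible at r2c2, so r2c2=1.
Step 13. [r7c3∈{8}] nothing but 8 survives at r7c3, so r7c3=8.
Step 14. [r5c3∈{1}] r5c3 is down to just 1 ⇒ r5c3=1.
Step 15. [r2c3∈{5}] r2c3 is down to just 5, so r2c3=5.
Step 16. [r8c4∈{2,7}] r8c4 is the only open cell in row 8 admitting 2, so r8c4=2.
Step 17. [r8c1∈{1,4}] across row 8, 1 lands solely at r8c1, so r8c1=1.
Step 18. [r6c9∈{1,2}] in row 6, 1 fits only at r6c9. So r6c9=1.
Step 19. [r2c7∈{8}] nothing but 8 survives at r2c7. So r2c7=8.
Step 20. [r3c9∈{5}] r3c9 has the single candidate 5, so r3c9=5.
Step 21. [r4c5∈{6}] r4c5's peers cover all but 6, so r4c5=6.
Step 22. [r3c7∈{4}] r3c7's peers cover all but 4 ⇒ r3c7=4.
Step 23. [r6c2∈{7}] r6c2's peers cover all but 7 ⇒ r6c2=7.
Step 24. [r8c8∈{7}] r8c8's peers cover all but 7, so r8c8=7.
Step 25. [r6c8∈{4}] only 4 remains possible at r6c8 ⇒ r6c8=4.
Step 26. [r8c3∈{6}] only 6 remains possible at r8c3, so r8c3=6.
Step 27. [r5c2∈{8}] nothing but 8 survives at r5c2 ⇒ r5c2=8.
Step 28. [r9c1∈{4}] only 4 remains possible at r9c1. So r9c1=4.
Step 29. [r1c4∈{6}] only 6 remains possible at r1c4 ⇒ r1c4=6.
Step 30. [r5c9∈{2}] nothing but 2 survives at r5c9, so r5c9=2.
Step 31. [r7c2∈{9}] only 9 remains possible at r7c2. So r7c2=9.
Step 32. [r2c9∈{9}] r2c9's peers cover all but 9. So r2c9=9.
Step 33. [r8c6∈{4}] only 4 remains possible at r8c6 ⇒ r8c6=4.
Step 34. [r3c5∈{7}] nothing but 7 survives at r3c5. So r3c5=7.
Step 35. [r2c5∈{3}] r2c5 has the single candidate 3, so r2c5=3.
Step 36. [r3c3∈{2}] r3c3 is down to just 2, so r3c3=2.
Step 37. [r9c5∈{5}] only 5 remains possible at r9c5. So r9c5=5.
Step 38. [r4c8∈{8}] r4c8 is down to just 8, so r4c8=8.
Step 39. [r6c3∈{3}] r6c3's peers cover all but 3, so r6c3=3.
Step 40. [r6c5∈{2}] r6c5's peers cover all but 2 ⇒ r6c5=2.
Step 41. [r7c4∈{7}] r7c4 is down to just 7, so r7c4=7.

Answer: 3 4 9 6 8 5 2 1 7 / 7 1 5 4 3 2 8 6 9 / 8 6 2 9 7 1 4 3 5 / 2 5 4 1 6 7 9 8 3 / 6 8 1 3 4 9 7 5 2 / 9 7 3 5 2 8 6 4 1 / 5 9 8 7 1 6 3 2 4 / 1 3 6 2 9 4 5 7 8 / 4 2 7 8 5 3 1 9 6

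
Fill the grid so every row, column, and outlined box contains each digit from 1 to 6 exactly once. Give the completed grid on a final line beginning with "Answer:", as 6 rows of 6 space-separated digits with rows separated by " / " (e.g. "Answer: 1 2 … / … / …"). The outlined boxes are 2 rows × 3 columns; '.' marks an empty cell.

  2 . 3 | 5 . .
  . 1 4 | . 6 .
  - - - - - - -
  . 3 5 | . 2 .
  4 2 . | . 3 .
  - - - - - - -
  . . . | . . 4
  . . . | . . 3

Step 1. [r1c6∈{1}] nothing but 1 survives at r1c6. So r1c6=1.
Step 2. [r3c6∈{6}] nothing but 6 survives at r3c6, so r3c6=6.
Step 3. [r3c1∈{1}] r3c1 has the single candidate 1. So r3c1=1.
Step 4. [r4c4∈{1}] r4c4 is down to just 1 ⇒ r4c4=1.
Step 5. [r4c3∈{6}] r4c3 is down to just 6. So r4c3=6.
Step 6. [r1c2∈{6}] r1c2 has the single candidate 6, so r1c2=6.
Step 7. [r5c2∈{5}] r5c2's peers cover all but 5. So r5c2=5.
Step 8. [r5c5∈{1}] r5c5 is down to just 1. So r5c5=1.
Step 9. [r6c1∈{6}] r6c1 is down to just 6, so r6c1=6.
Step 10. [r6c4∈{2}] nothing but 2 survives at r6c4, so r6c4=2.
Step 11. [r1c5∈{4}] r1c5 has the single candidate 4 ⇒ r1c5=4.
Step 12. [r2c4∈{3}] r2c4 has the single candidate 3 ⇒ r2c4=3.
Step 13. [r2c1∈{5}] r2c1 is down to just 5, so r2c1=5.
Step 14. [r5c1∈{3}] r5c1's peers cover all but 3. So r5c1=3.
Step 15. [r6c5∈{5}] nothing but 5 survives at r6c5. So r6c5=5.
Step 16. [r3c4∈{4}] r3c4 is down to just 4 ⇒ r3c4=4.
Step 17. [r4c6∈{5}] only 5 remains possible at r4c6 ⇒ r4c6=5.
Step 18. [r6c3∈{1}] r6c3's peers cover all but 1 ⇒ r6c3=1.
Step 19. [r2c6∈{2}] r2c6's peers cover all but 2, so r2c6=2.
Step 20. [r6c2∈{4}] only 4 remains possible at r6c2 ⇒ r6c2=4.
Step 21. [r5c3∈{2}] r5c3 is down to just 2 ⇒ r5c3=2.
Step 22. [r5c4∈{6}] only 6 remains possible at r5c4. So r5c4=6.

Answer: 2 6 3 5 4 1 / 5 1 4 3 6 2 / 1 3 5 4 2 6 / 4 2 6 1 3 5 / 3 5 2 6 1 4 / 6 4 1 2 5 3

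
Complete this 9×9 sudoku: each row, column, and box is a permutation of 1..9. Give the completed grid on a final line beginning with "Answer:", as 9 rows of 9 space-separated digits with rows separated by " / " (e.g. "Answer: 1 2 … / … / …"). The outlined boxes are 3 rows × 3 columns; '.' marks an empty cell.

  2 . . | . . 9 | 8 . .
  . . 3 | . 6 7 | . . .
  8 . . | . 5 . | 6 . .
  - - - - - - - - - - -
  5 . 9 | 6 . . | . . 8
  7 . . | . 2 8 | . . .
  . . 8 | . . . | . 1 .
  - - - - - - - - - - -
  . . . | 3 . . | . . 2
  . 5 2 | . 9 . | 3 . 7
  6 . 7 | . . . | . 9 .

Step 1. [r6c1∈{3,4}] r6c1 is the only open cell in col 1 admitting 3. So r6c1=3.
Step 2. [r6c4∈{4,5,7,9}] 7 has one home in col 4: r6c4. So r6c4=7.
Step 3. [r6c5∈{4}] nothing but 4 survives at r6c5. So r6c5=4.
Step 4. [r6c6∈{5}] only 5 remains possible at r6c6, so r6c6=5.
Step 5. [r9c4∈{1,2,4,5,8}] across col 4, 5 lands solely at r9c4 ⇒ r9c4=5.
Step 6. [r1c3∈{1,4,5,6}] 5 has one home in col 3: r1c3, so r1c3=5.
Step 7. [r5c3∈{1,4,6}] across col 3, 6 lands solely at r5c3 ⇒ r5c3=6.
Step 8. [r2c4∈{1,2,4,8}] row 2 places 8 nowhere but r2c4 ⇒ r2c4=8.
Step 9. [r3c4∈{1,2,4}] 2 has one home in col 4: r3c4 ⇒ r3c4=2.
Step 10. [r1c2∈{1,4,6,7}] across row 1, 6 lands solely at r1c2, so r1c2=6.
Step 11. [r3c2∈{1,4,7,9}] r3c2 is the only open cell in col 2 admitting 7. So r3c2=7.
Step 12. [r3c9∈{1,3,4,9}] 9 has one home in row 3: r3c9. So r3c9=9.
Step 13. [r9c2∈{1,3,4,8}] r9c2 is the only open cell in row 9 admitting 3. So r9c2=3.
Step 14. [r7c2∈{1,4,8,9}] across col 2, 8 lands solely at r7c2. So r7c2=8.
Step 15. [r7c1∈{1,4,9}] row 7 places 9 nowhere but r7c1 ⇒ r7c1=9.
Step 16. [r1c8∈{3,4,7}] across row 1, 7 lands solely at r1c8, so r1c8=7.
Step 17. [r5c4∈{1,9}] col 4 places 9 nowhere but r5c4. So r5c4=9.
Step 18. [r5c2∈{1,4}] row 5 places 1 nowhere but r5c2, so r5c2=1.
Step 19. [r4c2∈{2,4}] box 4 places 4 nowhere but r4c2, so r4c2=4.
Step 20. [r9c6∈{1,2,4}] 2 has one home in row 9: r9c6 ⇒ r9c6=2.
Step 21. [r8c8∈{4,6,8}] across row 8, 8 lands solely at r8c8. So r8c8=8.
Step 22. [r8c6∈{1,4,6}] 6 has one home in row 8: r8c6 ⇒ r8c6=6.
Step 23. [r7c8∈{4,5,6}] across row 7, 6 lands solely at r7c8, so r7c8=6.
Step 24. [r7c7∈{1,4,5}] across row 7, 5 lands solely at r7c7, so r7c7=5.
Step 25. [r5c7∈{4}] r5c7's peers cover all but 4. So r5c7=4.
Step 26. [r9c7∈{1}] only 1 remains possible at r9c7. So r9c7=1.
Step 27. [r2c7∈{2}] only 2 remains possible at r2c7, so r2c7=2.
Step 28. [r9c9∈{4}] r9c9 has the single candidate 4. So r9c9=4.
Step 29. [r1c4∈{1,4}] 4 has one home in row 1: r1c4. So r1c4=4.
Step 30. [r8c4∈{1}] r8c4 has the single candidate 1 ⇒ r8c4=1.
Step 31. [r2c1∈{1,4}] col 1 places 1 nowhere but r2c1 ⇒ r2c1=1.
Step 32. [r3c6∈{1,3}] 1 has one home in row 3: r3c6, so r3c6=1.
Step 33. [r3c8∈{3,4}] in row 3, 3 fits only at r3c8. So r3c8=3.
Step 34. [r2c9∈{5}] r2c9's peers cover all but 5 ⇒ r2c9=5.
Step 35. [r3c3∈{4}] r3c3's peers cover all but 4, so r3c3=4.
Step 36. [r1c5∈{3}] only 3 remains possible at r1c5, so r1c5=3.
Step 37. [r6c9∈{6}] only 6 remains possible at r6c9, so r6c9=6.
Step 38. [r2c8∈{4}] r2c8 has the single candidate 4 ⇒ r2c8=4.
Step 39. [r6c2∈{2}] r6c2 is down to just 2. So r6c2=2.
Step 40. [r4c7∈{7}] r4c7 is down to just 7 ⇒ r4c7=7.
Step 41. [r8c1∈{4}] nothing but 4 survives at r8c1. So r8c1=4.
Step 42. [r1c9∈{1}] r1c9 is down to just 1 ⇒ r1c9=1.
Step 43. [r2c2∈{9}] nothing but 9 survives at r2c2 ⇒ r2c2=9.
Step 44. [r4c6∈{3}] r4c6's peers cover all but 3 ⇒ r4c6=3.
Step 45. [r6c7∈{9}] r6c7 is down to just 9. So r6c7=9.
Step 46. [r7c5∈{7}] only 7 remains possible at r7c5, so r7c5=7.
Step 47. [r5c8∈{5}] r5c8's peers cover all but 5, so r5c8=5.
Step 48. [r4c8∈{2}] only 2 remains possible at r4c8 ⇒ r4c8=2.
Step 49. [r4c5∈{1}] r4c5's peers cover all but 1, so r4c5=1.
Step 50. [r7c6∈{4}] r7c6's peers cover all but 4. So r7c6=4.
Step 51. [r9c5∈{8}] r9c5 has the single candidate 8, so r9c5=8.
Step 52. [r5c9∈{3}] only 3 remains possible at r5c9 ⇒ r5c9=3.
Step 53. [r7c3∈{1}] nothing but 1 survives at r7c3 ⇒ r7c3=1.

Answer: 2 6 5 4 3 9 8 7 1 / 1 9 3 8 6 7 2 4 5 / 8 7 4 2 5 1 6 3 9 / 5 4 9 6 1 3 7 2 8 / 7 1 6 9 2 8 4 5 3 / 3 2 8 7 4 5 9 1 6 / 9 8 1 3 7 4 5 6 2 / 4 5 2 1 9 6 3 8 7 / 6 3 7 5 8 2 1 9 4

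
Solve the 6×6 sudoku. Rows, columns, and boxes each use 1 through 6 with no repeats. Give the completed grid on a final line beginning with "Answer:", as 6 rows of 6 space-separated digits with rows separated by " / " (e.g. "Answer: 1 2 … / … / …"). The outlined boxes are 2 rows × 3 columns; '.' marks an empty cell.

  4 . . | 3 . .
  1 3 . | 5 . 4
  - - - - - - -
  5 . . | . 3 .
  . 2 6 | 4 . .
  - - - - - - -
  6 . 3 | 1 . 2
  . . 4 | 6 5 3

Step 1. [r2c5∈{2,6}] 6 has one home in row 2: r2c5 ⇒ r2c5=6.
Step 2. [r4c5∈{1}] r4c5 is down to just 1. So r4c5=1.
Step 3. [r1c3∈{2,5}] across col 3, 5 lands solely at r1c3 ⇒ r1c3=5.
Step 4. [r3c2∈{1,4}] 4 has one home in row 3: r3c2 ⇒ r3c2=4.
Step 5. [r6c1∈{2}] r6c1 is down to just 2. So r6c1=2.
Step 6. [r2c3∈{2}] nothing but 2 survives at r2c3, so r2c3=2.
Step 7. [r1c5∈{2}] nothing but 2 survives at r1c5, so r1c5=2.
Step 8. [r6c2∈{1}] nothing but 1 survives at r6c2. So r6c2=1.
Step 9. [r4c1∈{3}] r4c1 is down to just 3. So r4c1=3.
Step 10. [r3c6∈{6}] only 6 remains possible at r3c6, so r3c6=6.
Step 11. [r1c2∈{6}] r1c2 has the single candidate 6, so r1c2=6.
Step 12. [r5c2∈{5}] only 5 remains possible at r5c2 ⇒ r5c2=5.
Step 13. [r3c4∈{2}] r3c4 has the single candidate 2. So r3c4=2.
Step 14. [r3c3∈{1}] r3c3 is down to just 1. So r3c3=1.
Step 15. [r1c6∈{1}] only 1 remains possible at r1c6. So r1c6=1.
Step 16. [r4c6∈{5}] only 5 remains possible at r4c6. So r4c6=5.
Step 17. [r5c5∈{4}] only 4 remains possible at r5c5, so r5c5=4.

Answer: 4 6 5 3 2 1 / 1 3 2 5 6 4 / 5 4 1 2 3 6 / 3 2 6 4 1 5 / 6 5 3 1 4 2 / 2 1 4 6 5 3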